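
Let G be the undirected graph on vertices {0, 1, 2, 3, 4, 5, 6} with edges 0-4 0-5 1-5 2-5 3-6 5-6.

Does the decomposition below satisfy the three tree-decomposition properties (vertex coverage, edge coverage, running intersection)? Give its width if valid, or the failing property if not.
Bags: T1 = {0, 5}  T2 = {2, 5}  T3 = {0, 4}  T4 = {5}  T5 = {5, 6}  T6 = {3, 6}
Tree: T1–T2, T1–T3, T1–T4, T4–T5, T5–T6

No — vertex 1 appears in no bag.

A tree decomposition must satisfy three properties: every vertex lies in some bag; for every edge, both endpoints lie together in some bag; and for every vertex, the bags containing it form a connected subtree. Here vertex 1 appears in no bag, so the decomposition is invalid.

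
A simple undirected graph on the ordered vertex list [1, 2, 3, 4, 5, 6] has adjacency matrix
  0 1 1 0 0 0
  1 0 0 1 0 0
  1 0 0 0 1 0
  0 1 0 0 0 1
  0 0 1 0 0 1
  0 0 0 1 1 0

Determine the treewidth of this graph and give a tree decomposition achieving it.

Treewidth 2.
One optimal decomposition is:
Bags: B1 = {2, 4, 6}  B2 = {1, 2, 6}  B3 = {1, 3, 6}  B4 = {3, 5, 6}
Tree: B1–B2, B2–B3, B3–B4

Every bag has size at most 3, so the width is 3 − 1 = 2 and tw(G) ≤ 2. Since 6–4–2–1–3–5–6 is a cycle in G, G is not acyclic. Forests are exactly the graphs of treewidth ≤ 1, so tw(G) ≥ 2. Therefore the treewidth is 2.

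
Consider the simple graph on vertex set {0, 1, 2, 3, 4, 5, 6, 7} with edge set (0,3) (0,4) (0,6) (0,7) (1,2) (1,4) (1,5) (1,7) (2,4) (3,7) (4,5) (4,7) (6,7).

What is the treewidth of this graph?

A width-2 tree decomposition is:
Bags: B1 = {1, 2, 4}  B2 = {1, 4, 7}  B3 = {0, 4, 7}  B4 = {1, 4, 5}  B5 = {0, 6, 7}  B6 = {0, 3, 7}
Tree: B1–B2, B2–B3, B2–B4, B3–B5, B5–B6
Every bag has size at most 3, so the width is 3 − 1 = 2 and tw(G) ≤ 2. Conversely, {0, 3, 7} is a clique of size 3, and the vertices of any clique must share a bag in every tree decomposition; so some bag has ≥ 3 vertices and tw(G) ≥ 2. Hence tw(G) = 2 exactly.

2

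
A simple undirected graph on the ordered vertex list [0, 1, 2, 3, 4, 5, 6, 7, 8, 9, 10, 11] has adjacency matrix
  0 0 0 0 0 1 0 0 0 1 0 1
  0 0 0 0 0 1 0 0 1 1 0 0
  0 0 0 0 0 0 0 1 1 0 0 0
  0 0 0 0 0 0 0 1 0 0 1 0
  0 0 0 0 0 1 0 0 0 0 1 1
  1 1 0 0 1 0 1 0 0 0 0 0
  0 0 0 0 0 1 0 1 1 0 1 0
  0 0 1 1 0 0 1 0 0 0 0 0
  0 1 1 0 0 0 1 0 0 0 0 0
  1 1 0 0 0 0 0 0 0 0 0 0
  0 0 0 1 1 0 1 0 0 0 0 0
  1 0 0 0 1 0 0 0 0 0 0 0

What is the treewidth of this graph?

A width-3 tree decomposition is:
Bags: B1 = {0, 4, 9, 11}  B2 = {0, 4, 5, 9}  B3 = {1, 4, 5, 9}  B4 = {1, 4, 5, 10}  B5 = {1, 5, 6, 10}  B6 = {1, 6, 8, 10}  B7 = {3, 6, 8, 10}  B8 = {3, 6, 7, 8}  B9 = {2, 3, 7, 8}
Tree: B1–B2, B2–B3, B3–B4, B4–B5, B5–B6, B6–B7, B7–B8, B8–B9
Each bag holds 4 vertices, so the decomposition has width 3, which upper-bounds the treewidth. For the lower bound: the 4 vertex sets {0,9,11}, {4}, {5}, {1,6,8,10} are disjoint, each induces a connected subgraph, and every pair is joined by at least one edge of G. Contracting each set to a single vertex therefore yields K_{4} as a minor, and since treewidth is minor-monotone, tw(G) ≥ tw(K_{4}) = 3. Therefore the treewidth is 3.

3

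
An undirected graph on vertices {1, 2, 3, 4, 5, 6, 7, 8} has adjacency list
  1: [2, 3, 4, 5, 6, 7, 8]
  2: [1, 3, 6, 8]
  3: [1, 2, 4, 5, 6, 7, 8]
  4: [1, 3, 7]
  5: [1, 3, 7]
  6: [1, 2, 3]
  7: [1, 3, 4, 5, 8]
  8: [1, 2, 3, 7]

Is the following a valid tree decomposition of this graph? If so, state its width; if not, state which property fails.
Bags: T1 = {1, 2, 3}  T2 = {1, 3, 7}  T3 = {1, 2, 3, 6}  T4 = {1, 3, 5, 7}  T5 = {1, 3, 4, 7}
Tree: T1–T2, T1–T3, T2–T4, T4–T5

No — vertex 8 appears in no bag.

A tree decomposition must satisfy three properties: every vertex lies in some bag; for every edge, both endpoints lie together in some bag; and for every vertex, the bags containing it form a connected subtree. Here vertex 8 appears in no bag, so the decomposition is invalid.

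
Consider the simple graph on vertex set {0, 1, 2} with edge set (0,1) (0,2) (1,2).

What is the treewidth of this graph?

2

A width-2 tree decomposition is:
Bags: B1 = {0, 1, 2}
Tree: (single bag)
A single bag containing all 3 vertices is trivially a valid decomposition of width 2. Conversely, {0, 1, 2} is a clique of size 3, and the vertices of any clique must share a bag in every tree decomposition; so some bag has ≥ 3 vertices and tw(G) ≥ 2. Combining the bounds, tw(G) = 2.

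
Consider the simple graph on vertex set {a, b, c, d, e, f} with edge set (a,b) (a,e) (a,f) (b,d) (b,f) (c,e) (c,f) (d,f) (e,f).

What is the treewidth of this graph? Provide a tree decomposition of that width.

Treewidth 2.
One optimal decomposition is:
Bags: B1 = {a, e, f}  B2 = {c, e, f}  B3 = {a, b, f}  B4 = {b, d, f}
Tree: B1–B2, B1–B3, B3–B4

The largest bag has 3 vertices, giving width 2; this decomposition certifies tw(G) ≤ 2. Conversely, {c, e, f} is a clique of size 3, and the vertices of any clique must share a bag in every tree decomposition; so some bag has ≥ 3 vertices and tw(G) ≥ 2. Therefore the treewidth is 2.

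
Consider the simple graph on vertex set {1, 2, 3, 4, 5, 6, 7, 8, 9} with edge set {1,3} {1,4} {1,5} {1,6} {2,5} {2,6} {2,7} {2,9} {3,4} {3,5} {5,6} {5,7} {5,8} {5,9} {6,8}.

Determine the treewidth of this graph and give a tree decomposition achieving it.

Each bag holds 3 vertices, so the decomposition has width 2, which upper-bounds the treewidth. Conversely, {1, 3, 4} is a clique of size 3, and the vertices of any clique must share a bag in every tree decomposition; so some bag has ≥ 3 vertices and tw(G) ≥ 2. Combining the bounds, tw(G) = 2.

Treewidth 2.
One optimal decomposition is:
Bags: B1 = {5, 6, 8}  B2 = {2, 5, 6}  B3 = {1, 5, 6}  B4 = {1, 3, 5}  B5 = {2, 5, 7}  B6 = {1, 3, 4}  B7 = {2, 5, 9}
Tree: B1–B2, B2–B3, B3–B4, B2–B5, B4–B6, B2–B7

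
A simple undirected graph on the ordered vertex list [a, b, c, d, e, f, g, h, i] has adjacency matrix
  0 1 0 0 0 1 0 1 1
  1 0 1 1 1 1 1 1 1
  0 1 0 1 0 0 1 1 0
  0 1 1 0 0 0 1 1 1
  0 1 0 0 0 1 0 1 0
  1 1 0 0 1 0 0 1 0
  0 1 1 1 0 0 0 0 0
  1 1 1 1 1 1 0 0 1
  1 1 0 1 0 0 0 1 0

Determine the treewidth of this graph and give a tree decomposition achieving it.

Treewidth 3.
One such decomposition:
Bags: B1 = {b, c, d, h}  B2 = {b, d, h, i}  B3 = {b, c, d, g}  B4 = {a, b, h, i}  B5 = {a, b, f, h}  B6 = {b, e, f, h}
Tree: B1–B2, B1–B3, B2–B4, B4–B5, B5–B6

Each bag holds 4 vertices, so the decomposition has width 3, which upper-bounds the treewidth. On the other hand G contains the 4-clique {b, c, d, g}. A clique must lie in a single bag of any decomposition, so no decomposition can have width below 3. The upper and lower bounds meet at 3, so that is the treewidth.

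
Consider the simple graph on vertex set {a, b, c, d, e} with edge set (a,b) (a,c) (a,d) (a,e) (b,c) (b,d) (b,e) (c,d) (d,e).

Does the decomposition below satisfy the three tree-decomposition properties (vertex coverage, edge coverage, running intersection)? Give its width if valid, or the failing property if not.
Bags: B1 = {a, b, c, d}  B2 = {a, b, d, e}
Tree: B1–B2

Checking the three conditions: (i) the bags cover all of {a, b, c, d, e}; (ii) for each edge, some bag contains both endpoints; (iii) the bags containing any fixed vertex form a subtree. All hold, so the decomposition is valid with width 4 − 1 = 3.

Yes; width 3.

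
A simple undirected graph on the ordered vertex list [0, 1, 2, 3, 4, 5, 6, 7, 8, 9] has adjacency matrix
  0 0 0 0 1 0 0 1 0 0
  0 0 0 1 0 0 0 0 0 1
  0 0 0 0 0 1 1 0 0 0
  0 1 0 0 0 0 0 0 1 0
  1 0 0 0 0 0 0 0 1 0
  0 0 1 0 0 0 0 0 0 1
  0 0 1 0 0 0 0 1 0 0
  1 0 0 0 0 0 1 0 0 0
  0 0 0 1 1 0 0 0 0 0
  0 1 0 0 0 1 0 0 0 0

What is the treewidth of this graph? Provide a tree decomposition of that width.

Treewidth 2.
One optimal decomposition is:
Bags: B1 = {1, 3, 8}  B2 = {1, 8, 9}  B3 = {5, 8, 9}  B4 = {2, 5, 8}  B5 = {2, 6, 8}  B6 = {6, 7, 8}  B7 = {0, 7, 8}  B8 = {0, 4, 8}
Tree: B1–B2, B2–B3, B3–B4, B4–B5, B5–B6, B6–B7, B7–B8

Each bag holds 3 vertices, so the decomposition has width 2, which upper-bounds the treewidth. For the lower bound, G contains the cycle 8–3–1–9–5–2–6–7–0–4–8, so G is not a forest; only forests have treewidth ≤ 1, hence tw(G) ≥ 2. Therefore the treewidth is 2.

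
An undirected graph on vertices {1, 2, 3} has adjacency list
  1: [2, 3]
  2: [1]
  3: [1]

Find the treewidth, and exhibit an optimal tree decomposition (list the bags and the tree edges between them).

The largest bag has 2 vertices, giving width 1; this decomposition certifies tw(G) ≤ 1. Any graph with an edge has treewidth ≥ 1, and G has the edge 2–1. Therefore the treewidth is 1.

Treewidth 1.
One optimal decomposition is:
Bags: B1 = {1, 2}  B2 = {1, 3}
Tree: B1–B2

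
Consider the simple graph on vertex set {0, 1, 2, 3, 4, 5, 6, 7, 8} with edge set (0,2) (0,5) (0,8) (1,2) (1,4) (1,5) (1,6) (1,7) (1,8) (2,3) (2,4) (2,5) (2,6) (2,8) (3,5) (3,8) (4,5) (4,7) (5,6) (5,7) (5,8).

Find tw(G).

A width-3 tree decomposition is:
Bags: B1 = {1, 2, 5, 8}  B2 = {2, 3, 5, 8}  B3 = {1, 2, 4, 5}  B4 = {1, 4, 5, 7}  B5 = {0, 2, 5, 8}  B6 = {1, 2, 5, 6}
Tree: B1–B2, B1–B3, B3–B4, B1–B5, B1–B6
The largest bag has 4 vertices, giving width 3; this decomposition certifies tw(G) ≤ 3. Conversely, {0, 2, 5, 8} is a clique of size 4, and the vertices of any clique must share a bag in every tree decomposition; so some bag has ≥ 4 vertices and tw(G) ≥ 3. Therefore the treewidth is 3.

3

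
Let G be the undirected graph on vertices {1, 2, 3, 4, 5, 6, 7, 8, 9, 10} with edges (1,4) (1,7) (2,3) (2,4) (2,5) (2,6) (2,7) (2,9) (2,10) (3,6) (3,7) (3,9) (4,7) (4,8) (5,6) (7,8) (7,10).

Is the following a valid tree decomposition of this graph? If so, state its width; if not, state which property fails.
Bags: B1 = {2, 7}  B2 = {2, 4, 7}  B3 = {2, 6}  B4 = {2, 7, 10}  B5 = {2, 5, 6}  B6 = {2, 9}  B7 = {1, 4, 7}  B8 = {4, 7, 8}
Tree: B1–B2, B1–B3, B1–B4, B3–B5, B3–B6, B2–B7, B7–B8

No — vertex 3 appears in no bag.

A tree decomposition must satisfy three properties: every vertex lies in some bag; for every edge, both endpoints lie together in some bag; and for every vertex, the bags containing it form a connected subtree. Here vertex 3 appears in no bag, so the decomposition is invalid.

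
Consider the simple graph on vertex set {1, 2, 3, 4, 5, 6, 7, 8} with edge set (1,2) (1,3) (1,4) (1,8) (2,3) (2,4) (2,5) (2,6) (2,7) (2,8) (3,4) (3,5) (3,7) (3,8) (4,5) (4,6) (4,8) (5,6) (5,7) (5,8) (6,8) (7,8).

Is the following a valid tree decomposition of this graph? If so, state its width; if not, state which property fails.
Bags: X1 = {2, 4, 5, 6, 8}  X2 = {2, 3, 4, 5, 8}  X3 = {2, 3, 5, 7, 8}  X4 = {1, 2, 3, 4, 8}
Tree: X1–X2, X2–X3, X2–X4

Yes; width 4.

Every vertex of G appears in some bag (union = {1, 2, 3, 4, 5, 6, 7, 8}); every edge is covered by a bag; and for each vertex v the set of bags containing v is connected in the bag tree. The decomposition is therefore valid. The largest bag has 5 vertices, so the width is 4.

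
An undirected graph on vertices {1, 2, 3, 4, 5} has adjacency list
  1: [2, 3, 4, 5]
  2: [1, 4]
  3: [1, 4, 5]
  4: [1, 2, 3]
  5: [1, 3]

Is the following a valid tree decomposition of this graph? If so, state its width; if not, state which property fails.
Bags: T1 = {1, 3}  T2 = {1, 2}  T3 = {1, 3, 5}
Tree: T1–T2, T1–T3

A tree decomposition must satisfy three properties: every vertex lies in some bag; for every edge, both endpoints lie together in some bag; and for every vertex, the bags containing it form a connected subtree. Here vertex 4 appears in no bag, so the decomposition is invalid.

No — vertex 4 appears in no bag.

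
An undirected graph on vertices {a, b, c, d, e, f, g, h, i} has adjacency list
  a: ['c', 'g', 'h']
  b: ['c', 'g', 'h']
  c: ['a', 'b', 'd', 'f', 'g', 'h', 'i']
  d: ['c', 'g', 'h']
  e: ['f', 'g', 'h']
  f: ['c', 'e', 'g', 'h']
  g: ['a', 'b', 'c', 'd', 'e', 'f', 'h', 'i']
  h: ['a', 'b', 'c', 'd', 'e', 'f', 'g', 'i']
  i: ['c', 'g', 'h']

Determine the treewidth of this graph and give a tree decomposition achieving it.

Treewidth 3.
Bags: B1 = {c, f, g, h}  B2 = {b, c, g, h}  B3 = {e, f, g, h}  B4 = {c, g, h, i}  B5 = {a, c, g, h}  B6 = {c, d, g, h}
Tree: B1–B2, B1–B3, B2–B4, B2–B5, B4–B6

Every bag has size at most 4, so the width is 4 − 1 = 3 and tw(G) ≤ 3. For the lower bound, the 4 vertices {e, f, g, h} are pairwise adjacent, and any tree decomposition puts a clique entirely inside one bag — forcing width ≥ 3. The upper and lower bounds meet at 3, so that is the treewidth.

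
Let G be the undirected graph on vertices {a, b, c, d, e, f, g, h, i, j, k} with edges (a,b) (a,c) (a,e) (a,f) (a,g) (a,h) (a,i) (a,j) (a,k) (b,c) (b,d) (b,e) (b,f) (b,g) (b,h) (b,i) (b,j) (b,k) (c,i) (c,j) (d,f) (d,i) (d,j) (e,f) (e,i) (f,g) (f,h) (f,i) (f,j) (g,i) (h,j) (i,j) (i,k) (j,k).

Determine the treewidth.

A width-4 tree decomposition is:
Bags: B1 = {a, b, f, i, j}  B2 = {a, b, f, g, i}  B3 = {a, b, c, i, j}  B4 = {b, d, f, i, j}  B5 = {a, b, e, f, i}  B6 = {a, b, f, h, j}  B7 = {a, b, i, j, k}
Tree: B1–B2, B1–B3, B1–B4, B1–B5, B1–B6, B1–B7
The largest bag has 5 vertices, giving width 4; this decomposition certifies tw(G) ≤ 4. On the other hand G contains the 5-clique {a, b, f, h, j}. A clique must lie in a single bag of any decomposition, so no decomposition can have width below 4. Hence tw(G) = 4 exactly.

4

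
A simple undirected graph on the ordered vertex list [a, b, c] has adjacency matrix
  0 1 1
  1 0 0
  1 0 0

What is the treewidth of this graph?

1

A width-1 tree decomposition is:
Bags: B1 = {a, b}  B2 = {a, c}
Tree: B1–B2
Each bag holds 2 vertices, so the decomposition has width 1, which upper-bounds the treewidth. G has an edge, so its treewidth is at least 1. Therefore the treewidth is 1.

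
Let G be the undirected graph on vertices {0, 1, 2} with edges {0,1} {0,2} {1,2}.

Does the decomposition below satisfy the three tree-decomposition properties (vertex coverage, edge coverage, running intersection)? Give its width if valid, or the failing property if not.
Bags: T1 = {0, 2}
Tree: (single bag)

A tree decomposition must satisfy three properties: every vertex lies in some bag; for every edge, both endpoints lie together in some bag; and for every vertex, the bags containing it form a connected subtree. Here vertex 1 appears in no bag, so the decomposition is invalid.

No — vertex 1 appears in no bag.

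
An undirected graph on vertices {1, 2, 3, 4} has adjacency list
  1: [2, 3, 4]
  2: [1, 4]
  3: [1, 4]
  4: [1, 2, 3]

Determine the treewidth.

2

A width-2 tree decomposition is:
Bags: B1 = {1, 3, 4}  B2 = {1, 2, 4}
Tree: B1–B2
Each bag holds 3 vertices, so the decomposition has width 2, which upper-bounds the treewidth. On the other hand G contains the 3-clique {1, 2, 4}. A clique must lie in a single bag of any decomposition, so no decomposition can have width below 2. The upper and lower bounds meet at 2, so that is the treewidth.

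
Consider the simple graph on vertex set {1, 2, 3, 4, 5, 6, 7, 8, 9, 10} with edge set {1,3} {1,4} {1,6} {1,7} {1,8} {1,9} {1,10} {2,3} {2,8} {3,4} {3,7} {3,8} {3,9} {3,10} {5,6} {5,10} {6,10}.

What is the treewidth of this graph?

2

A width-2 tree decomposition is:
Bags: B1 = {1, 3, 10}  B2 = {1, 3, 7}  B3 = {1, 3, 8}  B4 = {2, 3, 8}  B5 = {1, 6, 10}  B6 = {1, 3, 4}  B7 = {5, 6, 10}  B8 = {1, 3, 9}
Tree: B1–B2, B1–B3, B3–B4, B1–B5, B2–B6, B5–B7, B6–B8
Each bag holds 3 vertices, so the decomposition has width 2, which upper-bounds the treewidth. Conversely, {1, 3, 4} is a clique of size 3, and the vertices of any clique must share a bag in every tree decomposition; so some bag has ≥ 3 vertices and tw(G) ≥ 2. Combining the bounds, tw(G) = 2.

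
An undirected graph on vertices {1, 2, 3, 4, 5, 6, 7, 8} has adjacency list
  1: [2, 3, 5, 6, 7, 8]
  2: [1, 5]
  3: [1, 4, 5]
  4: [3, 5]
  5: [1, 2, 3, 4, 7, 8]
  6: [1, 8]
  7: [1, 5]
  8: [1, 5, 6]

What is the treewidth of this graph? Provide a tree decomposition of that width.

The largest bag has 3 vertices, giving width 2; this decomposition certifies tw(G) ≤ 2. Conversely, {1, 5, 8} is a clique of size 3, and the vertices of any clique must share a bag in every tree decomposition; so some bag has ≥ 3 vertices and tw(G) ≥ 2. Combining the bounds, tw(G) = 2.

Treewidth 2.
One such decomposition:
Bags: B1 = {1, 3, 5}  B2 = {1, 5, 8}  B3 = {1, 2, 5}  B4 = {1, 6, 8}  B5 = {1, 5, 7}  B6 = {3, 4, 5}
Tree: B1–B2, B1–B3, B2–B4, B3–B5, B1–B6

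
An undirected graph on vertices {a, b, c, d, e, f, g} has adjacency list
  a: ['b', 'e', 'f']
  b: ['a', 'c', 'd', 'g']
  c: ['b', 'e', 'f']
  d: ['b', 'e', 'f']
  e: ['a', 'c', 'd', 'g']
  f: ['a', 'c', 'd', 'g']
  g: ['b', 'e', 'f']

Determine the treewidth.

A width-3 tree decomposition is:
Bags: B1 = {a, b, e, f}  B2 = {b, c, e, f}  B3 = {b, e, f, g}  B4 = {b, d, e, f}
Tree: B1–B2, B2–B3, B3–B4
Each bag holds 4 vertices, so the decomposition has width 3, which upper-bounds the treewidth. For the lower bound: the 4 vertex sets {a,e}, {c,f}, {b}, {g} are disjoint, each induces a connected subgraph, and every pair is joined by at least one edge of G. Contracting each set to a single vertex therefore yields K_{4} as a minor, and since treewidth is minor-monotone, tw(G) ≥ tw(K_{4}) = 3. Combining the bounds, tw(G) = 3.

3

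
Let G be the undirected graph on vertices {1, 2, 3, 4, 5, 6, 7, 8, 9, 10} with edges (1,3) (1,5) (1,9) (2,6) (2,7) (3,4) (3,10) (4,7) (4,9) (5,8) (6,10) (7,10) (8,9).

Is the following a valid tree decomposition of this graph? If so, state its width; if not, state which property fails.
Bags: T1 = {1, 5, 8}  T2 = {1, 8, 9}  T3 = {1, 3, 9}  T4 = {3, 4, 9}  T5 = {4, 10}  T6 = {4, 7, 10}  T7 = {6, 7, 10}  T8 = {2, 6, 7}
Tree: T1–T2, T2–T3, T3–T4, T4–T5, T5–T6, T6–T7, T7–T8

No — edge (3,10) lies in no bag.

A tree decomposition must satisfy three properties: every vertex lies in some bag; for every edge, both endpoints lie together in some bag; and for every vertex, the bags containing it form a connected subtree. Here edge (3,10) lies in no bag, so the decomposition is invalid.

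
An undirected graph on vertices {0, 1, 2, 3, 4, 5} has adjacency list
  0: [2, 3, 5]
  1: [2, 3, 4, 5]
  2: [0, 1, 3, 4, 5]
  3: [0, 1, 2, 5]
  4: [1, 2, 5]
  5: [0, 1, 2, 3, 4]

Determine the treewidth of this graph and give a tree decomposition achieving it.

Treewidth 3.
Bags: B1 = {0, 2, 3, 5}  B2 = {1, 2, 3, 5}  B3 = {1, 2, 4, 5}
Tree: B1–B2, B2–B3

Every bag has size at most 4, so the width is 4 − 1 = 3 and tw(G) ≤ 3. Conversely, {0, 2, 3, 5} is a clique of size 4, and the vertices of any clique must share a bag in every tree decomposition; so some bag has ≥ 4 vertices and tw(G) ≥ 3. Therefore the treewidth is 3.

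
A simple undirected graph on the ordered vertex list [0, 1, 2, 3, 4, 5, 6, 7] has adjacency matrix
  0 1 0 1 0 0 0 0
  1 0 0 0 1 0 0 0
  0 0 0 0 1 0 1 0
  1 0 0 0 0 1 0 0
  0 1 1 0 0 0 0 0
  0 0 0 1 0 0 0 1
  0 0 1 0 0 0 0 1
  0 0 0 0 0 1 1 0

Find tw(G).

A width-2 tree decomposition is:
Bags: B1 = {0, 3, 5}  B2 = {0, 5, 7}  B3 = {0, 6, 7}  B4 = {0, 2, 6}  B5 = {0, 2, 4}  B6 = {0, 1, 4}
Tree: B1–B2, B2–B3, B3–B4, B4–B5, B5–B6
Each bag holds 3 vertices, so the decomposition has width 2, which upper-bounds the treewidth. For the lower bound, G contains the cycle 0–3–5–7–6–2–4–1–0, so G is not a forest; only forests have treewidth ≤ 1, hence tw(G) ≥ 2. Combining the bounds, tw(G) = 2.

2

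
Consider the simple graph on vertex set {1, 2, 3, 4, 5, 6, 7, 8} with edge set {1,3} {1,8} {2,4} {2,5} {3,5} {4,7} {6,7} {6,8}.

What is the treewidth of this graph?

A width-2 tree decomposition is:
Bags: B1 = {2, 3, 5}  B2 = {2, 3, 4}  B3 = {3, 4, 7}  B4 = {3, 6, 7}  B5 = {3, 6, 8}  B6 = {1, 3, 8}
Tree: B1–B2, B2–B3, B3–B4, B4–B5, B5–B6
The largest bag has 3 vertices, giving width 2; this decomposition certifies tw(G) ≤ 2. Since 3–5–2–4–7–6–8–1–3 is a cycle in G, G is not acyclic. Forests are exactly the graphs of treewidth ≤ 1, so tw(G) ≥ 2. The upper and lower bounds meet at 2, so that is the treewidth.

2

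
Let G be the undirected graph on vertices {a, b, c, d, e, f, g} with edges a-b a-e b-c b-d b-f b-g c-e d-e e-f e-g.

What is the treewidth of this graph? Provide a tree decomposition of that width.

Every bag has size at most 3, so the width is 3 − 1 = 2 and tw(G) ≤ 2. The edges b–c–e–f–b form a cycle, so G is not a tree and its treewidth is at least 2. Combining the bounds, tw(G) = 2.

Treewidth 2.
Bags: B1 = {b, c, e}  B2 = {b, e, f}  B3 = {b, d, e}  B4 = {a, b, e}  B5 = {b, e, g}
Tree: B1–B2, B2–B3, B3–B4, B4–B5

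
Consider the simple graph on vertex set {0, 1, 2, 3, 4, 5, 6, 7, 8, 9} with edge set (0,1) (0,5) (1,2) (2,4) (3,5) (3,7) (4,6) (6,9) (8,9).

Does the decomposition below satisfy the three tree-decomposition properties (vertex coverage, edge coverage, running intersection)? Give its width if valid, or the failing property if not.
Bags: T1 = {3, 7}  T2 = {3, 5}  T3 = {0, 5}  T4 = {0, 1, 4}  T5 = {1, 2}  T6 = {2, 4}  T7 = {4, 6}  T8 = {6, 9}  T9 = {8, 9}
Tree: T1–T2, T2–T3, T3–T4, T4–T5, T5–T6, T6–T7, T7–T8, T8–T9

No — bags containing vertex 4 are not connected in the tree.

A tree decomposition must satisfy three properties: every vertex lies in some bag; for every edge, both endpoints lie together in some bag; and for every vertex, the bags containing it form a connected subtree. Here bags containing vertex 4 are not connected in the tree, so the decomposition is invalid.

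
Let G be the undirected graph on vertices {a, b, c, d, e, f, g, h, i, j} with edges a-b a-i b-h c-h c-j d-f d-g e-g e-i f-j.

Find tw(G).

A width-2 tree decomposition is:
Bags: B1 = {a, b, i}  B2 = {b, e, i}  B3 = {b, e, g}  B4 = {b, d, g}  B5 = {b, d, f}  B6 = {b, f, j}  B7 = {b, c, j}  B8 = {b, c, h}
Tree: B1–B2, B2–B3, B3–B4, B4–B5, B5–B6, B6–B7, B7–B8
The largest bag has 3 vertices, giving width 2; this decomposition certifies tw(G) ≤ 2. Since b–a–i–e–g–d–f–j–c–h–b is a cycle in G, G is not acyclic. Forests are exactly the graphs of treewidth ≤ 1, so tw(G) ≥ 2. Therefore the treewidth is 2.

2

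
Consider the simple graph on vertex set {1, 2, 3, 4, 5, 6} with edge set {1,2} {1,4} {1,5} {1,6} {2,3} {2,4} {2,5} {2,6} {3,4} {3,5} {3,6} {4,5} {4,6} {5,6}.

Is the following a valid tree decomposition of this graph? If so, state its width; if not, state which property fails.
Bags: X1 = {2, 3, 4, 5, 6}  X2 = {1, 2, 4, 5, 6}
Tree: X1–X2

Yes; width 4.

Vertex coverage: the bags together contain {1, 2, 3, 4, 5, 6}, the full vertex set. Edge coverage: each edge of G has both endpoints in at least one bag. Running intersection: for every vertex, the bags containing it form a connected subtree. All three properties hold, so this is a valid tree decomposition of width max|bag| − 1 = 4, and hence tw(G) ≤ 4.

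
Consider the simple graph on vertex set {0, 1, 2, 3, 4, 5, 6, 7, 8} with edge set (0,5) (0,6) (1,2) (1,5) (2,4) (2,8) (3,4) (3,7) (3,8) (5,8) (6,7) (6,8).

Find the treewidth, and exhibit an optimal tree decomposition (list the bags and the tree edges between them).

Treewidth 3.
One such decomposition:
Bags: B1 = {2, 3, 4, 7}  B2 = {2, 3, 7, 8}  B3 = {2, 6, 7, 8}  B4 = {1, 2, 6, 8}  B5 = {1, 5, 6, 8}  B6 = {0, 1, 5, 6}
Tree: B1–B2, B2–B3, B3–B4, B4–B5, B5–B6

Each bag holds 4 vertices, so the decomposition has width 3, which upper-bounds the treewidth. For the lower bound: the 4 vertex sets {3,4,7}, {2}, {8}, {0,1,5,6} are disjoint, each induces a connected subgraph, and every pair is joined by at least one edge of G. Contracting each set to a single vertex therefore yields K_{4} as a minor, and since treewidth is minor-monotone, tw(G) ≥ tw(K_{4}) = 3. Therefore the treewidth is 3.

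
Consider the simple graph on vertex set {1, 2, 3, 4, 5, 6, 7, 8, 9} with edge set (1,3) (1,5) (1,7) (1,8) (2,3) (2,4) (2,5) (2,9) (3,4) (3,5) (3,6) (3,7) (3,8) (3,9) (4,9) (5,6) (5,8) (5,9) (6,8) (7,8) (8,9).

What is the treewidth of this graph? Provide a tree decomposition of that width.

Each bag holds 4 vertices, so the decomposition has width 3, which upper-bounds the treewidth. Conversely, {2, 3, 4, 9} is a clique of size 4, and the vertices of any clique must share a bag in every tree decomposition; so some bag has ≥ 4 vertices and tw(G) ≥ 3. Hence tw(G) = 3 exactly.

Treewidth 3.
One such decomposition:
Bags: B1 = {2, 3, 5, 9}  B2 = {3, 5, 8, 9}  B3 = {2, 3, 4, 9}  B4 = {1, 3, 5, 8}  B5 = {1, 3, 7, 8}  B6 = {3, 5, 6, 8}
Tree: B1–B2, B1–B3, B2–B4, B4–B5, B4–B6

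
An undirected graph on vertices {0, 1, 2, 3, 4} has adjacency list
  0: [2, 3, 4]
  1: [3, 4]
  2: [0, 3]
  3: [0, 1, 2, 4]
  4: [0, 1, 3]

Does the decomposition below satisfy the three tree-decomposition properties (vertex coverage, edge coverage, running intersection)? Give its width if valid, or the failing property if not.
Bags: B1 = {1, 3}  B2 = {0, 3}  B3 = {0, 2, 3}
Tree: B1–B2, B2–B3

No — vertex 4 appears in no bag.

A tree decomposition must satisfy three properties: every vertex lies in some bag; for every edge, both endpoints lie together in some bag; and for every vertex, the bags containing it form a connected subtree. Here vertex 4 appears in no bag, so the decomposition is invalid.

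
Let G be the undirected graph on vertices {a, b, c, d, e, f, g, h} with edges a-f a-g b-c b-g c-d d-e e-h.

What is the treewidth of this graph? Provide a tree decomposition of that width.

Every bag has size at most 2, so the width is 2 − 1 = 1 and tw(G) ≤ 1. G has an edge, so its treewidth is at least 1. Therefore the treewidth is 1.

Treewidth 1.
One optimal decomposition is:
Bags: B1 = {a, f}  B2 = {a, g}  B3 = {b, g}  B4 = {b, c}  B5 = {c, d}  B6 = {d, e}  B7 = {e, h}
Tree: B1–B2, B2–B3, B3–B4, B4–B5, B5–B6, B6–B7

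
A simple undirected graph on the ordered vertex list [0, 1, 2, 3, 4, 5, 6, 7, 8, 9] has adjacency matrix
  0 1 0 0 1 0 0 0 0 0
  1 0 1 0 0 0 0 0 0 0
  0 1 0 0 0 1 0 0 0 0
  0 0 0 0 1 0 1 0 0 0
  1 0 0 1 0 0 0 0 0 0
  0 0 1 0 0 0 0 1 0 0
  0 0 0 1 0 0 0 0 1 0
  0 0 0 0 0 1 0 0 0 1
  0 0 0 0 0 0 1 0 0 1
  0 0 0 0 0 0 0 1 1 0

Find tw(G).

A width-2 tree decomposition is:
Bags: B1 = {2, 5, 7}  B2 = {2, 7, 9}  B3 = {2, 8, 9}  B4 = {2, 6, 8}  B5 = {2, 3, 6}  B6 = {2, 3, 4}  B7 = {0, 2, 4}  B8 = {0, 1, 2}
Tree: B1–B2, B2–B3, B3–B4, B4–B5, B5–B6, B6–B7, B7–B8
Every bag has size at most 3, so the width is 3 − 1 = 2 and tw(G) ≤ 2. Since 2–5–7–9–8–6–3–4–0–1–2 is a cycle in G, G is not acyclic. Forests are exactly the graphs of treewidth ≤ 1, so tw(G) ≥ 2. Combining the bounds, tw(G) = 2.

2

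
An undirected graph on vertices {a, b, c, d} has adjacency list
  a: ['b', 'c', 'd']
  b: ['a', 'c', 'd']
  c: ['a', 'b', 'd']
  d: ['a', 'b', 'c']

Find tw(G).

3

A width-3 tree decomposition is:
Bags: B1 = {a, b, c, d}
Tree: (single bag)
A single bag containing all 4 vertices is trivially a valid decomposition of width 3. For the lower bound, the 4 vertices {a, b, c, d} are pairwise adjacent, and any tree decomposition puts a clique entirely inside one bag — forcing width ≥ 3. Hence tw(G) = 3 exactly.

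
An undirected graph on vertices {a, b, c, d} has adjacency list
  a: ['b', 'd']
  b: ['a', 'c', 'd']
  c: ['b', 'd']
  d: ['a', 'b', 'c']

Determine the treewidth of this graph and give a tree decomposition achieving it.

Each bag holds 3 vertices, so the decomposition has width 2, which upper-bounds the treewidth. Conversely, {b, c, d} is a clique of size 3, and the vertices of any clique must share a bag in every tree decomposition; so some bag has ≥ 3 vertices and tw(G) ≥ 2. Combining the bounds, tw(G) = 2.

Treewidth 2.
One such decomposition:
Bags: B1 = {a, b, d}  B2 = {b, c, d}
Tree: B1–B2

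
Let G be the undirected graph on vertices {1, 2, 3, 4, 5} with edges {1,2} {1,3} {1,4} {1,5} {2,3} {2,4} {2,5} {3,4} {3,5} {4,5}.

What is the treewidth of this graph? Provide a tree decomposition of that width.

Treewidth 4.
One such decomposition:
Bags: B1 = {1, 2, 3, 4, 5}
Tree: (single bag)

A single bag containing all 5 vertices is trivially a valid decomposition of width 4. On the other hand G contains the 5-clique {1, 2, 3, 4, 5}. A clique must lie in a single bag of any decomposition, so no decomposition can have width below 4. Hence tw(G) = 4 exactly.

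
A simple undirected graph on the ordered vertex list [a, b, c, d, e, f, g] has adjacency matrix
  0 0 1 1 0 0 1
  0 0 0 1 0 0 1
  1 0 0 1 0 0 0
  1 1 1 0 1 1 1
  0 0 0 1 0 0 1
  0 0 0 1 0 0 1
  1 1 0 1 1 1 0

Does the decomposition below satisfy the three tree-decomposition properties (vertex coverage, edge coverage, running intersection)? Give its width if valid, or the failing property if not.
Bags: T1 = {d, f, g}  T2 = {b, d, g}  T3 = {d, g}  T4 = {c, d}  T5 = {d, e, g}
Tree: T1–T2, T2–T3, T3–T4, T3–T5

A tree decomposition must satisfy three properties: every vertex lies in some bag; for every edge, both endpoints lie together in some bag; and for every vertex, the bags containing it form a connected subtree. Here vertex a appears in no bag, so the decomposition is invalid.

No — vertex a appears in no bag.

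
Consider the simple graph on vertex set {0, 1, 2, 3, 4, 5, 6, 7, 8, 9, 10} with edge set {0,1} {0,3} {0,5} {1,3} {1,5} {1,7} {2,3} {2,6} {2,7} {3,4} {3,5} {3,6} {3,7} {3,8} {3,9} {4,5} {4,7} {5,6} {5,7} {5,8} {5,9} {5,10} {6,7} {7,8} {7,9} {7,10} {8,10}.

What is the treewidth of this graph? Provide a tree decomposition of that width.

Treewidth 3.
One such decomposition:
Bags: B1 = {3, 5, 6, 7}  B2 = {2, 3, 6, 7}  B3 = {3, 5, 7, 8}  B4 = {1, 3, 5, 7}  B5 = {3, 5, 7, 9}  B6 = {3, 4, 5, 7}  B7 = {5, 7, 8, 10}  B8 = {0, 1, 3, 5}
Tree: B1–B2, B1–B3, B3–B4, B4–B5, B3–B6, B3–B7, B4–B8

Each bag holds 4 vertices, so the decomposition has width 3, which upper-bounds the treewidth. For the lower bound, the 4 vertices {5, 7, 8, 10} are pairwise adjacent, and any tree decomposition puts a clique entirely inside one bag — forcing width ≥ 3. Hence tw(G) = 3 exactly.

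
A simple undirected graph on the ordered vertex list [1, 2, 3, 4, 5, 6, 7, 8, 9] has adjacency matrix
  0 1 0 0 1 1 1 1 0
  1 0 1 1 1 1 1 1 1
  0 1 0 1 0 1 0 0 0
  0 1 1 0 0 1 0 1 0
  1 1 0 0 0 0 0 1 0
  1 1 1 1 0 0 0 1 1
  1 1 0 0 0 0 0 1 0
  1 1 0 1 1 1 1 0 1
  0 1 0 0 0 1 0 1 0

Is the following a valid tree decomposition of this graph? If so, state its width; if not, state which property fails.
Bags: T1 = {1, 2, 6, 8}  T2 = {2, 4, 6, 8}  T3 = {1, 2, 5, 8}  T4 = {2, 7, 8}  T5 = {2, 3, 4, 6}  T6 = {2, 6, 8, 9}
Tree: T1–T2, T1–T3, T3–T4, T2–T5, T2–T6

A tree decomposition must satisfy three properties: every vertex lies in some bag; for every edge, both endpoints lie together in some bag; and for every vertex, the bags containing it form a connected subtree. Here edge (1,7) lies in no bag, so the decomposition is invalid.

No — edge (1,7) lies in no bag.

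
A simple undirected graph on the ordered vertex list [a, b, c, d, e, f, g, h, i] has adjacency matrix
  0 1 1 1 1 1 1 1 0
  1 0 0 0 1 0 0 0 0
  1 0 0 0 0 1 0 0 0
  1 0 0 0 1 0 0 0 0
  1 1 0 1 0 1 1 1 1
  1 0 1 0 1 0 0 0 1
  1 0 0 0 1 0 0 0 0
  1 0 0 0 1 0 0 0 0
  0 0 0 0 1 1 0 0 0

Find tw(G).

2

A width-2 tree decomposition is:
Bags: B1 = {a, d, e}  B2 = {a, e, f}  B3 = {a, e, h}  B4 = {a, e, g}  B5 = {a, b, e}  B6 = {e, f, i}  B7 = {a, c, f}
Tree: B1–B2, B1–B3, B1–B4, B4–B5, B2–B6, B2–B7
Each bag holds 3 vertices, so the decomposition has width 2, which upper-bounds the treewidth. Conversely, {a, d, e} is a clique of size 3, and the vertices of any clique must share a bag in every tree decomposition; so some bag has ≥ 3 vertices and tw(G) ≥ 2. Hence tw(G) = 2 exactly.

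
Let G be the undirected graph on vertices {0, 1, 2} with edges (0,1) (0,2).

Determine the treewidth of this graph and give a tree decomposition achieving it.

Each bag holds 2 vertices, so the decomposition has width 1, which upper-bounds the treewidth. Since G has at least one edge (e.g. 0–2), it is not an edgeless graph, so tw(G) ≥ 1. The upper and lower bounds meet at 1, so that is the treewidth.

Treewidth 1.
One optimal decomposition is:
Bags: B1 = {0, 2}  B2 = {0, 1}
Tree: B1–B2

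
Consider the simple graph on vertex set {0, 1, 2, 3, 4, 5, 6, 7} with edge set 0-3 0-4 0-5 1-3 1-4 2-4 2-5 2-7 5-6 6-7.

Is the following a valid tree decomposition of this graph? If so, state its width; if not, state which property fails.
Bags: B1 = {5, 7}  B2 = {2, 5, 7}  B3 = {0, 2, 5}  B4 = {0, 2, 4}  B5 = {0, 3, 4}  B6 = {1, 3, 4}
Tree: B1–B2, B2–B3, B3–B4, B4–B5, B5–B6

No — vertex 6 appears in no bag.

A tree decomposition must satisfy three properties: every vertex lies in some bag; for every edge, both endpoints lie together in some bag; and for every vertex, the bags containing it form a connected subtree. Here vertex 6 appears in no bag, so the decomposition is invalid.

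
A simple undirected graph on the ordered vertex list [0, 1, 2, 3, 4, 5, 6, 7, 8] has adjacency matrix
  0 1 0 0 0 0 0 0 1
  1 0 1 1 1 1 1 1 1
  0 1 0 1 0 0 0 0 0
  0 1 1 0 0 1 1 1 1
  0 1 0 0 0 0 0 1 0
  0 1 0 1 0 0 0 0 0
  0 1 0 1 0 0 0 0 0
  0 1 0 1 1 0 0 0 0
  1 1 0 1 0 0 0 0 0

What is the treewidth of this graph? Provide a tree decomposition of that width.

Each bag holds 3 vertices, so the decomposition has width 2, which upper-bounds the treewidth. Conversely, {0, 1, 8} is a clique of size 3, and the vertices of any clique must share a bag in every tree decomposition; so some bag has ≥ 3 vertices and tw(G) ≥ 2. Therefore the treewidth is 2.

Treewidth 2.
One optimal decomposition is:
Bags: B1 = {1, 3, 5}  B2 = {1, 3, 6}  B3 = {1, 2, 3}  B4 = {1, 3, 8}  B5 = {1, 3, 7}  B6 = {0, 1, 8}  B7 = {1, 4, 7}
Tree: B1–B2, B2–B3, B2–B4, B4–B5, B4–B6, B5–B7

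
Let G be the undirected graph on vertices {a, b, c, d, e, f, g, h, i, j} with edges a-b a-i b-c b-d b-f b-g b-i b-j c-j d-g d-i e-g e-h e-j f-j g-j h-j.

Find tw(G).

2

A width-2 tree decomposition is:
Bags: B1 = {b, g, j}  B2 = {b, f, j}  B3 = {b, d, g}  B4 = {e, g, j}  B5 = {b, d, i}  B6 = {b, c, j}  B7 = {a, b, i}  B8 = {e, h, j}
Tree: B1–B2, B1–B3, B1–B4, B3–B5, B2–B6, B5–B7, B4–B8
Every bag has size at most 3, so the width is 3 − 1 = 2 and tw(G) ≤ 2. Conversely, {e, g, j} is a clique of size 3, and the vertices of any clique must share a bag in every tree decomposition; so some bag has ≥ 3 vertices and tw(G) ≥ 2. Hence tw(G) = 2 exactly.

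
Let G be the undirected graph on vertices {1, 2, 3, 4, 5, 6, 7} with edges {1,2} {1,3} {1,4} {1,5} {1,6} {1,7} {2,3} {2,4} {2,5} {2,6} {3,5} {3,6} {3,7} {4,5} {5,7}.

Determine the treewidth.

3

A width-3 tree decomposition is:
Bags: B1 = {1, 2, 4, 5}  B2 = {1, 2, 3, 5}  B3 = {1, 3, 5, 7}  B4 = {1, 2, 3, 6}
Tree: B1–B2, B2–B3, B2–B4
Every bag has size at most 4, so the width is 4 − 1 = 3 and tw(G) ≤ 3. For the lower bound, the 4 vertices {1, 2, 3, 5} are pairwise adjacent, and any tree decomposition puts a clique entirely inside one bag — forcing width ≥ 3. Therefore the treewidth is 3.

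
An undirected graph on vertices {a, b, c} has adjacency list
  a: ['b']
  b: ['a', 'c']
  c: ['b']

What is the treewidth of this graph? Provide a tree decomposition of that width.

The largest bag has 2 vertices, giving width 1; this decomposition certifies tw(G) ≤ 1. Any graph with an edge has treewidth ≥ 1, and G has the edge b–a. The upper and lower bounds meet at 1, so that is the treewidth.

Treewidth 1.
One such decomposition:
Bags: B1 = {a, b}  B2 = {b, c}
Tree: B1–B2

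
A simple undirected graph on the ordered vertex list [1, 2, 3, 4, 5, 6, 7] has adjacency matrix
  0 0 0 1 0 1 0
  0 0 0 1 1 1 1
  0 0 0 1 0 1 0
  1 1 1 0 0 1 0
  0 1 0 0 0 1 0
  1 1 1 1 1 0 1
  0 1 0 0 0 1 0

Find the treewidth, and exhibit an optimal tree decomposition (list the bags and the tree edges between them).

Treewidth 2.
Bags: B1 = {2, 5, 6}  B2 = {2, 4, 6}  B3 = {3, 4, 6}  B4 = {1, 4, 6}  B5 = {2, 6, 7}
Tree: B1–B2, B2–B3, B2–B4, B2–B5

Each bag holds 3 vertices, so the decomposition has width 2, which upper-bounds the treewidth. For the lower bound, the 3 vertices {1, 4, 6} are pairwise adjacent, and any tree decomposition puts a clique entirely inside one bag — forcing width ≥ 2. Therefore the treewidth is 2.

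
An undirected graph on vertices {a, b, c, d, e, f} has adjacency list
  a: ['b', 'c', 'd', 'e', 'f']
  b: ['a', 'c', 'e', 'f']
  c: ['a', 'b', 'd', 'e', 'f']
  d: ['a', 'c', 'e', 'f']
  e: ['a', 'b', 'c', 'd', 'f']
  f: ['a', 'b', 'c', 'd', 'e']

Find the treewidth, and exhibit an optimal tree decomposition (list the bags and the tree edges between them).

Each bag holds 5 vertices, so the decomposition has width 4, which upper-bounds the treewidth. On the other hand G contains the 5-clique {a, c, d, e, f}. A clique must lie in a single bag of any decomposition, so no decomposition can have width below 4. Hence tw(G) = 4 exactly.

Treewidth 4.
One such decomposition:
Bags: B1 = {a, c, d, e, f}  B2 = {a, b, c, e, f}
Tree: B1–B2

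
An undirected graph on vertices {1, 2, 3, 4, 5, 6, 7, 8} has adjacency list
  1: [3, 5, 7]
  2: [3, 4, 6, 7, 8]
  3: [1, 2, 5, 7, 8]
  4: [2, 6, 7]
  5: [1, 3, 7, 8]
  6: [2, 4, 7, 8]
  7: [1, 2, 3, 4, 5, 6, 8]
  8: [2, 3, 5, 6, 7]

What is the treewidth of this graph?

3

A width-3 tree decomposition is:
Bags: B1 = {2, 6, 7, 8}  B2 = {2, 3, 7, 8}  B3 = {3, 5, 7, 8}  B4 = {2, 4, 6, 7}  B5 = {1, 3, 5, 7}
Tree: B1–B2, B2–B3, B1–B4, B3–B5
Each bag holds 4 vertices, so the decomposition has width 3, which upper-bounds the treewidth. For the lower bound, the 4 vertices {1, 3, 5, 7} are pairwise adjacent, and any tree decomposition puts a clique entirely inside one bag — forcing width ≥ 3. Hence tw(G) = 3 exactly.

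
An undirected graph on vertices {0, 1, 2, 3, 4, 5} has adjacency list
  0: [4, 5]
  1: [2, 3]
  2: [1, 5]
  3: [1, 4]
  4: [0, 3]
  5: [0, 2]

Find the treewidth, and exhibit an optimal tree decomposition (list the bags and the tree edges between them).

Each bag holds 3 vertices, so the decomposition has width 2, which upper-bounds the treewidth. Since 4–0–5–2–1–3–4 is a cycle in G, G is not acyclic. Forests are exactly the graphs of treewidth ≤ 1, so tw(G) ≥ 2. Therefore the treewidth is 2.

Treewidth 2.
Bags: B1 = {0, 4, 5}  B2 = {2, 4, 5}  B3 = {1, 2, 4}  B4 = {1, 3, 4}
Tree: B1–B2, B2–B3, B3–B4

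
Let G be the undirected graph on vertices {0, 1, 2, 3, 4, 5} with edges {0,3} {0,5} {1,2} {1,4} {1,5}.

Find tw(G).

1

A width-1 tree decomposition is:
Bags: B1 = {1, 2}  B2 = {1, 5}  B3 = {0, 5}  B4 = {0, 3}  B5 = {1, 4}
Tree: B1–B2, B2–B3, B3–B4, B1–B5
The largest bag has 2 vertices, giving width 1; this decomposition certifies tw(G) ≤ 1. Since G has at least one edge (e.g. 2–1), it is not an edgeless graph, so tw(G) ≥ 1. Therefore the treewidth is 1.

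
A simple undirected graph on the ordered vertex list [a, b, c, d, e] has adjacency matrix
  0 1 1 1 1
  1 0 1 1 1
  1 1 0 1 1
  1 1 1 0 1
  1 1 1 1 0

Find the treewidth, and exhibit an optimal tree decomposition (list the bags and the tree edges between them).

A single bag containing all 5 vertices is trivially a valid decomposition of width 4. Conversely, {a, b, c, d, e} is a clique of size 5, and the vertices of any clique must share a bag in every tree decomposition; so some bag has ≥ 5 vertices and tw(G) ≥ 4. Therefore the treewidth is 4.

Treewidth 4.
One optimal decomposition is:
Bags: B1 = {a, b, c, d, e}
Tree: (single bag)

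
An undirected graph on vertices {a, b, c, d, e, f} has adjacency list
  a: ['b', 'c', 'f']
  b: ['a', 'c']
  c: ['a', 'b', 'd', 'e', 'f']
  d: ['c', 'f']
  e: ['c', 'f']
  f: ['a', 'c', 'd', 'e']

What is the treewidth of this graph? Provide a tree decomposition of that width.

Treewidth 2.
One optimal decomposition is:
Bags: B1 = {a, c, f}  B2 = {a, b, c}  B3 = {c, e, f}  B4 = {c, d, f}
Tree: B1–B2, B1–B3, B3–B4

The largest bag has 3 vertices, giving width 2; this decomposition certifies tw(G) ≤ 2. On the other hand G contains the 3-clique {c, d, f}. A clique must lie in a single bag of any decomposition, so no decomposition can have width below 2. Therefore the treewidth is 2.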